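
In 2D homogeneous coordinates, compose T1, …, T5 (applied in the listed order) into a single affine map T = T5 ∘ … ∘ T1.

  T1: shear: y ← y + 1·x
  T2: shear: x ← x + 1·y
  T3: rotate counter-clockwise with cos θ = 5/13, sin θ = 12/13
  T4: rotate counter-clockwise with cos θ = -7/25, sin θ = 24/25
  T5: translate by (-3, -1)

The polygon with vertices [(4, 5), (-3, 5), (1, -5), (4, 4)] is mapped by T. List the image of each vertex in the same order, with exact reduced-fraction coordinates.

T1 shear: y ← y + 1·x: (4, 5) → (4, 9); (-3, 5) → (-3, 2); (1, -5) → (1, -4); (4, 4) → (4, 8)
T2 shear: x ← x + 1·y: (4, 9) → (13, 9); (-3, 2) → (-1, 2); (1, -4) → (-3, -4); (4, 8) → (12, 8)
T3 rotate counter-clockwise with cos θ = 5/13, sin θ = 12/13: (13, 9) → (-43/13, 201/13); (-1, 2) → (-29/13, -2/13); (-3, -4) → (33/13, -56/13); (12, 8) → (-36/13, 184/13)
T4 rotate counter-clockwise with cos θ = -7/25, sin θ = 24/25: (-43/13, 201/13) → (-4523/325, -2439/325); (-29/13, -2/13) → (251/325, -682/325); (33/13, -56/13) → (1113/325, 1184/325); (-36/13, 184/13) → (-4164/325, -2152/325)
T5 translate by (-3, -1): (-4523/325, -2439/325) → (-5498/325, -2764/325); (251/325, -682/325) → (-724/325, -1007/325); (1113/325, 1184/325) → (138/325, 859/325); (-4164/325, -2152/325) → (-5139/325, -2477/325)

image vertices: (-5498/325, -2764/325), (-724/325, -1007/325), (138/325, 859/325), (-5139/325, -2477/325)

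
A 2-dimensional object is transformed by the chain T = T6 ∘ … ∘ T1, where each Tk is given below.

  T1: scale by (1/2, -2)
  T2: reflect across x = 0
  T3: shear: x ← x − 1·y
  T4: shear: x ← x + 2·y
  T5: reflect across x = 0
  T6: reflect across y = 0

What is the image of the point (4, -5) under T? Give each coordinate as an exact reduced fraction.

T(p) = (-8, -10)

T1 scale by (1/2, -2): (4, -5) → (2, 10)
T2 reflect across x = 0: (2, 10) → (-2, 10)
T3 shear: x ← x − 1·y: (-2, 10) → (-12, 10)
T4 shear: x ← x + 2·y: (-12, 10) → (8, 10)
T5 reflect across x = 0: (8, 10) → (-8, 10)
T6 reflect across y = 0: (-8, 10) → (-8, -10)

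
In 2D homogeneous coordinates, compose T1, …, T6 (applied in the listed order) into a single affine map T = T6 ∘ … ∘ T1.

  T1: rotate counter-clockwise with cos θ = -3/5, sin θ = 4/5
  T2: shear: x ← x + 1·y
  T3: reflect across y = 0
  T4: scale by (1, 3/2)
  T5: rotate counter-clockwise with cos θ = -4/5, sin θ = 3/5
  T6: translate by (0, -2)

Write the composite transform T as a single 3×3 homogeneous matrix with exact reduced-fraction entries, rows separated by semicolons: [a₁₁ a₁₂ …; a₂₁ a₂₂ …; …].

T = [14/25 29/50 0; 27/25 -39/25 -2; 0 0 1]

T1 = [-3/5 -4/5 0; 4/5 -3/5 0; 0 0 1]
T2·T1 = [1/5 -7/5 0; 4/5 -3/5 0; 0 0 1]
T3·…·T1 = [1/5 -7/5 0; -4/5 3/5 0; 0 0 1]
T4·…·T1 = [1/5 -7/5 0; -6/5 9/10 0; 0 0 1]
T5·…·T1 = [14/25 29/50 0; 27/25 -39/25 0; 0 0 1]
T6·…·T1 = [14/25 29/50 0; 27/25 -39/25 -2; 0 0 1]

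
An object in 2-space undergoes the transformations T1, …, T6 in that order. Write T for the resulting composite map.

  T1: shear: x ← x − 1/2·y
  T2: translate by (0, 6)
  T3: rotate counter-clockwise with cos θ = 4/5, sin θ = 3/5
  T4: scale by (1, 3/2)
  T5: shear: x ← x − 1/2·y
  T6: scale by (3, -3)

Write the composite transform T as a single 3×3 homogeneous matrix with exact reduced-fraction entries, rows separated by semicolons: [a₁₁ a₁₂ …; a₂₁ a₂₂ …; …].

T = [21/20 -33/8 -108/5; -27/10 -9/4 -108/5; 0 0 1]

T1 = [1 -1/2 0; 0 1 0; 0 0 1]
T2·T1 = [1 -1/2 0; 0 1 6; 0 0 1]
T3·…·T1 = [4/5 -1 -18/5; 3/5 1/2 24/5; 0 0 1]
T4·…·T1 = [4/5 -1 -18/5; 9/10 3/4 36/5; 0 0 1]
T5·…·T1 = [7/20 -11/8 -36/5; 9/10 3/4 36/5; 0 0 1]
T6·…·T1 = [21/20 -33/8 -108/5; -27/10 -9/4 -108/5; 0 0 1]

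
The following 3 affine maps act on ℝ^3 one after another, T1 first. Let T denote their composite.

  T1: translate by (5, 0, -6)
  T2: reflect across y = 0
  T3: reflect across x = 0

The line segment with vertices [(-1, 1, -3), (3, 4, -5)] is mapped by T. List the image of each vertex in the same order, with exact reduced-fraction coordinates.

image vertices: (-4, -1, -9), (-8, -4, -11)

T1 translate by (5, 0, -6): (-1, 1, -3) → (4, 1, -9); (3, 4, -5) → (8, 4, -11)
T2 reflect across y = 0: (4, 1, -9) → (4, -1, -9); (8, 4, -11) → (8, -4, -11)
T3 reflect across x = 0: (4, -1, -9) → (-4, -1, -9); (8, -4, -11) → (-8, -4, -11)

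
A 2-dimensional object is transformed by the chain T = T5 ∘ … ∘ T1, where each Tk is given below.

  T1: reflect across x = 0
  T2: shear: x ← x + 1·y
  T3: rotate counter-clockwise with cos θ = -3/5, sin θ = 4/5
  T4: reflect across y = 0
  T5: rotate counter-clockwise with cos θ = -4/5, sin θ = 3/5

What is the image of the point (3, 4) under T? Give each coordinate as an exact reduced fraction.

T(p) = (52/25, -89/25)

T1 reflect across x = 0: (3, 4) → (-3, 4)
T2 shear: x ← x + 1·y: (-3, 4) → (1, 4)
T3 rotate counter-clockwise with cos θ = -3/5, sin θ = 4/5: (1, 4) → (-19/5, -8/5)
T4 reflect across y = 0: (-19/5, -8/5) → (-19/5, 8/5)
T5 rotate counter-clockwise with cos θ = -4/5, sin θ = 3/5: (-19/5, 8/5) → (52/25, -89/25)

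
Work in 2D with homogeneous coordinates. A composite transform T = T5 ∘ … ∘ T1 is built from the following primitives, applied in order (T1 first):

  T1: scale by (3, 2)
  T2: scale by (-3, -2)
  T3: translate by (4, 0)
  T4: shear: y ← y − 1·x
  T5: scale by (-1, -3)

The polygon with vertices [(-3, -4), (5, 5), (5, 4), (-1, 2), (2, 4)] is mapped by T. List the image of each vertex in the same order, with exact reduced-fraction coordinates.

image vertices: (-31, 45), (41, -63), (41, -75), (-13, 63), (14, 6)

T1 scale by (3, 2): (-3, -4) → (-9, -8); (5, 5) → (15, 10); (5, 4) → (15, 8); (-1, 2) → (-3, 4); (2, 4) → (6, 8)
T2 scale by (-3, -2): (-9, -8) → (27, 16); (15, 10) → (-45, -20); (15, 8) → (-45, -16); (-3, 4) → (9, -8); (6, 8) → (-18, -16)
T3 translate by (4, 0): (27, 16) → (31, 16); (-45, -20) → (-41, -20); (-45, -16) → (-41, -16); (9, -8) → (13, -8); (-18, -16) → (-14, -16)
T4 shear: y ← y − 1·x: (31, 16) → (31, -15); (-41, -20) → (-41, 21); (-41, -16) → (-41, 25); (13, -8) → (13, -21); (-14, -16) → (-14, -2)
T5 scale by (-1, -3): (31, -15) → (-31, 45); (-41, 21) → (41, -63); (-41, 25) → (41, -75); (13, -21) → (-13, 63); (-14, -2) → (14, 6)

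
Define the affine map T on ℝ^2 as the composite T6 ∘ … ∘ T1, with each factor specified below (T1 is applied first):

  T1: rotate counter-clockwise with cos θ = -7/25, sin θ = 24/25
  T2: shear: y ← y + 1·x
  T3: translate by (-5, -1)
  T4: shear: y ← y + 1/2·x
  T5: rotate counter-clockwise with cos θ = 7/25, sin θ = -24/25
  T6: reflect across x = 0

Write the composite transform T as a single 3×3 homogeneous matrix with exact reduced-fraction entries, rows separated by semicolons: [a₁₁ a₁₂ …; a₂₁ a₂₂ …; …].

T1 = [-7/25 -24/25 0; 24/25 -7/25 0; 0 0 1]
T2·T1 = [-7/25 -24/25 0; 17/25 -31/25 0; 0 0 1]
T3·…·T1 = [-7/25 -24/25 -5; 17/25 -31/25 -1; 0 0 1]
T4·…·T1 = [-7/25 -24/25 -5; 27/50 -43/25 -7/2; 0 0 1]
T5·…·T1 = [11/25 -48/25 -119/25; 21/50 11/25 191/50; 0 0 1]
T6·…·T1 = [-11/25 48/25 119/25; 21/50 11/25 191/50; 0 0 1]

T = [-11/25 48/25 119/25; 21/50 11/25 191/50; 0 0 1]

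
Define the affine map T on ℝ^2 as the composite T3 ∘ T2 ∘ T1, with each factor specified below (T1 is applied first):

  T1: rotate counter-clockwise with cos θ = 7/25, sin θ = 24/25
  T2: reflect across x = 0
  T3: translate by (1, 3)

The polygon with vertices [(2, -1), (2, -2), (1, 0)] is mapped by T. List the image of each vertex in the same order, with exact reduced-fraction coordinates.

image vertices: (-13/25, 116/25), (-37/25, 109/25), (18/25, 99/25)

T1 rotate counter-clockwise with cos θ = 7/25, sin θ = 24/25: (2, -1) → (38/25, 41/25); (2, -2) → (62/25, 34/25); (1, 0) → (7/25, 24/25)
T2 reflect across x = 0: (38/25, 41/25) → (-38/25, 41/25); (62/25, 34/25) → (-62/25, 34/25); (7/25, 24/25) → (-7/25, 24/25)
T3 translate by (1, 3): (-38/25, 41/25) → (-13/25, 116/25); (-62/25, 34/25) → (-37/25, 109/25); (-7/25, 24/25) → (18/25, 99/25)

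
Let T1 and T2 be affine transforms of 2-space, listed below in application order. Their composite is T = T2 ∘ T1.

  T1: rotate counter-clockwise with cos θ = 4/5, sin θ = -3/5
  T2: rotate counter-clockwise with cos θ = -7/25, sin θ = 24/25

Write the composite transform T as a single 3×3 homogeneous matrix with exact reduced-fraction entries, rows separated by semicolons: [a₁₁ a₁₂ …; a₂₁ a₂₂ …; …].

T = [44/125 -117/125 0; 117/125 44/125 0; 0 0 1]

T1 = [4/5 3/5 0; -3/5 4/5 0; 0 0 1]
T2·T1 = [44/125 -117/125 0; 117/125 44/125 0; 0 0 1]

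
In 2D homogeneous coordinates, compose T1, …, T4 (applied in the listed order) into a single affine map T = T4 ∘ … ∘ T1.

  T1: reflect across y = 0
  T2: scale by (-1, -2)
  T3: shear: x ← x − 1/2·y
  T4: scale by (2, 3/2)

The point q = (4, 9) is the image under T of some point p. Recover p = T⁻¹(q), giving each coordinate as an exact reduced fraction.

p = (-5, 3)

T1 = [1 0 0; 0 -1 0; 0 0 1]
T2·T1 = [-1 0 0; 0 2 0; 0 0 1]
T3·…·T1 = [-1 -1 0; 0 2 0; 0 0 1]
T4·…·T1 = [-2 -2 0; 0 3 0; 0 0 1]
det M = -6; M⁻¹ = [-1/2 -1/3 0; 0 1/3 0; 0 0 1]
M⁻¹ · (4, 9)ᵀ = (-5, 3)ᵀ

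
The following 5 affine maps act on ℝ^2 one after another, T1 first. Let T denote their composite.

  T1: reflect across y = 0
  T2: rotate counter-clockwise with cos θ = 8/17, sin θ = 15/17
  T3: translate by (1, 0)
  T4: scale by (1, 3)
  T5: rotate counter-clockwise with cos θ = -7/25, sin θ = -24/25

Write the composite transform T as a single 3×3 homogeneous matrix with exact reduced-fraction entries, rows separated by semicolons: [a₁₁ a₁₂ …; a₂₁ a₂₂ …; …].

T1 = [1 0 0; 0 -1 0; 0 0 1]
T2·T1 = [8/17 15/17 0; 15/17 -8/17 0; 0 0 1]
T3·…·T1 = [8/17 15/17 1; 15/17 -8/17 0; 0 0 1]
T4·…·T1 = [8/17 15/17 1; 45/17 -24/17 0; 0 0 1]
T5·…·T1 = [1024/425 -681/425 -7/25; -507/425 -192/425 -24/25; 0 0 1]

T = [1024/425 -681/425 -7/25; -507/425 -192/425 -24/25; 0 0 1]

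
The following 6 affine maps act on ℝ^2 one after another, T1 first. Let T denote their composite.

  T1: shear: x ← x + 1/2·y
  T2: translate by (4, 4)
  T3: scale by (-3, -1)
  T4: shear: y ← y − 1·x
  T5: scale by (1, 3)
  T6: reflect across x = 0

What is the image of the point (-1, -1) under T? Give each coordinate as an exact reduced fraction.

T1 shear: x ← x + 1/2·y: (-1, -1) → (-3/2, -1)
T2 translate by (4, 4): (-3/2, -1) → (5/2, 3)
T3 scale by (-3, -1): (5/2, 3) → (-15/2, -3)
T4 shear: y ← y − 1·x: (-15/2, -3) → (-15/2, 9/2)
T5 scale by (1, 3): (-15/2, 9/2) → (-15/2, 27/2)
T6 reflect across x = 0: (-15/2, 27/2) → (15/2, 27/2)

T(p) = (15/2, 27/2)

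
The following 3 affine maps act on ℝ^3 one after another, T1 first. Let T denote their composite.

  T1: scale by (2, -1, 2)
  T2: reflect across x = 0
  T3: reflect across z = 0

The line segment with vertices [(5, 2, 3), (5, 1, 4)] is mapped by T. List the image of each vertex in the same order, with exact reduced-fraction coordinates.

T1 scale by (2, -1, 2): (5, 2, 3) → (10, -2, 6); (5, 1, 4) → (10, -1, 8)
T2 reflect across x = 0: (10, -2, 6) → (-10, -2, 6); (10, -1, 8) → (-10, -1, 8)
T3 reflect across z = 0: (-10, -2, 6) → (-10, -2, -6); (-10, -1, 8) → (-10, -1, -8)

image vertices: (-10, -2, -6), (-10, -1, -8)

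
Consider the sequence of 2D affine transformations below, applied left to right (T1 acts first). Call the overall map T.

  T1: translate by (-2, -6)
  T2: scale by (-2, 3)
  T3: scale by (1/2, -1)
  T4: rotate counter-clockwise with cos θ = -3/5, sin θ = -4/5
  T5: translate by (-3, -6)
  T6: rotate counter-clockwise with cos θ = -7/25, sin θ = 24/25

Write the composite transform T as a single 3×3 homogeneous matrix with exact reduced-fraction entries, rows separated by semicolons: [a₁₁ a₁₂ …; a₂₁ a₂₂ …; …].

T1 = [1 0 -2; 0 1 -6; 0 0 1]
T2·T1 = [-2 0 4; 0 3 -18; 0 0 1]
T3·…·T1 = [-1 0 2; 0 -3 18; 0 0 1]
T4·…·T1 = [3/5 -12/5 66/5; 4/5 9/5 -62/5; 0 0 1]
T5·…·T1 = [3/5 -12/5 51/5; 4/5 9/5 -92/5; 0 0 1]
T6·…·T1 = [-117/125 -132/125 1851/125; 44/125 -351/125 1868/125; 0 0 1]

T = [-117/125 -132/125 1851/125; 44/125 -351/125 1868/125; 0 0 1]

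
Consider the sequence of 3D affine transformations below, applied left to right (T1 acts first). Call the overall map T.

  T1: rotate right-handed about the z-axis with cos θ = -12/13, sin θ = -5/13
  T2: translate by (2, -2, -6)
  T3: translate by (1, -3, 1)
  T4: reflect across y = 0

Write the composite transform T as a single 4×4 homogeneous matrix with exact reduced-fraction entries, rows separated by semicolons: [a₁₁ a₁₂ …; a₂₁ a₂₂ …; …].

T1 = [-12/13 5/13 0 0; -5/13 -12/13 0 0; 0 0 1 0; 0 0 0 1]
T2·T1 = [-12/13 5/13 0 2; -5/13 -12/13 0 -2; 0 0 1 -6; 0 0 0 1]
T3·…·T1 = [-12/13 5/13 0 3; -5/13 -12/13 0 -5; 0 0 1 -5; 0 0 0 1]
T4·…·T1 = [-12/13 5/13 0 3; 5/13 12/13 0 5; 0 0 1 -5; 0 0 0 1]

T = [-12/13 5/13 0 3; 5/13 12/13 0 5; 0 0 1 -5; 0 0 0 1]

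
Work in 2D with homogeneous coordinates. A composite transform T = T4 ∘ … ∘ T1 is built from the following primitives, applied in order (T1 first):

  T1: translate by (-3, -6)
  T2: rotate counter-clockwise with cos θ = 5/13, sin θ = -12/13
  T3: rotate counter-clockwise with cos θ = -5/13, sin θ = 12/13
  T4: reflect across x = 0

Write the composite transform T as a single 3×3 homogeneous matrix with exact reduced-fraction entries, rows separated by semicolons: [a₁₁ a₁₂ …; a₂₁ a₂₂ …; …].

T1 = [1 0 -3; 0 1 -6; 0 0 1]
T2·T1 = [5/13 12/13 -87/13; -12/13 5/13 6/13; 0 0 1]
T3·…·T1 = [119/169 -120/169 363/169; 120/169 119/169 -1074/169; 0 0 1]
T4·…·T1 = [-119/169 120/169 -363/169; 120/169 119/169 -1074/169; 0 0 1]

T = [-119/169 120/169 -363/169; 120/169 119/169 -1074/169; 0 0 1]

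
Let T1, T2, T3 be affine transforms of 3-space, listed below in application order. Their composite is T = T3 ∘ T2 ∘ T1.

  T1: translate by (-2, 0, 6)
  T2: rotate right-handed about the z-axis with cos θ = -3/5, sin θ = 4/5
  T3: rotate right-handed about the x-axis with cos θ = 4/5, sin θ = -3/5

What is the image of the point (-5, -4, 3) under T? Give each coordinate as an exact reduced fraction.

T(p) = (37/5, 71/25, 228/25)

T1 translate by (-2, 0, 6): (-5, -4, 3) → (-7, -4, 9)
T2 rotate right-handed about the z-axis with cos θ = -3/5, sin θ = 4/5: (-7, -4, 9) → (37/5, -16/5, 9)
T3 rotate right-handed about the x-axis with cos θ = 4/5, sin θ = -3/5: (37/5, -16/5, 9) → (37/5, 71/25, 228/25)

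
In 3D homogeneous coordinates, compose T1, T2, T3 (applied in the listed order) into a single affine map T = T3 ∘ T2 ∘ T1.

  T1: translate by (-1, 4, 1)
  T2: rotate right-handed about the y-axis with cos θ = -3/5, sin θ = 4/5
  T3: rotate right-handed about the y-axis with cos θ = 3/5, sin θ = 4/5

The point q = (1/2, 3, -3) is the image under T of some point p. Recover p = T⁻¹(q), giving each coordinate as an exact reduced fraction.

p = (1/2, -1, 2)

T1 = [1 0 0 -1; 0 1 0 4; 0 0 1 1; 0 0 0 1]
T2·T1 = [-3/5 0 4/5 7/5; 0 1 0 4; -4/5 0 -3/5 1/5; 0 0 0 1]
T3·…·T1 = [-1 0 0 1; 0 1 0 4; 0 0 -1 -1; 0 0 0 1]
det M = 1; M⁻¹ = [-1 0 0 1; 0 1 0 -4; 0 0 -1 -1; 0 0 0 1]
M⁻¹ · (1/2, 3, -3)ᵀ = (1/2, -1, 2)ᵀ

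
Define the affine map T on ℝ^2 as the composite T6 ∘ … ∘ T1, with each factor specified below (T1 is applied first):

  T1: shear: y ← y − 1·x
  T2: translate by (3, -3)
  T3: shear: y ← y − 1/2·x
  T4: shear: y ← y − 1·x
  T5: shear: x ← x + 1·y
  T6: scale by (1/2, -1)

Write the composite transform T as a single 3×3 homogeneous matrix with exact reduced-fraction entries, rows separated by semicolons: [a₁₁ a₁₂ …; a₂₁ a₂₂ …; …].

T = [-3/4 1/2 -9/4; 5/2 -1 15/2; 0 0 1]

T1 = [1 0 0; -1 1 0; 0 0 1]
T2·T1 = [1 0 3; -1 1 -3; 0 0 1]
T3·…·T1 = [1 0 3; -3/2 1 -9/2; 0 0 1]
T4·…·T1 = [1 0 3; -5/2 1 -15/2; 0 0 1]
T5·…·T1 = [-3/2 1 -9/2; -5/2 1 -15/2; 0 0 1]
T6·…·T1 = [-3/4 1/2 -9/4; 5/2 -1 15/2; 0 0 1]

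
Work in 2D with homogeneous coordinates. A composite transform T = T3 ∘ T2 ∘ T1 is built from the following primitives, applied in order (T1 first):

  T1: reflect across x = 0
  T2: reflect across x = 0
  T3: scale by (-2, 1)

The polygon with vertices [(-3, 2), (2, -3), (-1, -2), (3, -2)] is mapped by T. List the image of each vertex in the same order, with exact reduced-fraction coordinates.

T1 reflect across x = 0: (-3, 2) → (3, 2); (2, -3) → (-2, -3); (-1, -2) → (1, -2); (3, -2) → (-3, -2)
T2 reflect across x = 0: (3, 2) → (-3, 2); (-2, -3) → (2, -3); (1, -2) → (-1, -2); (-3, -2) → (3, -2)
T3 scale by (-2, 1): (-3, 2) → (6, 2); (2, -3) → (-4, -3); (-1, -2) → (2, -2); (3, -2) → (-6, -2)

image vertices: (6, 2), (-4, -3), (2, -2), (-6, -2)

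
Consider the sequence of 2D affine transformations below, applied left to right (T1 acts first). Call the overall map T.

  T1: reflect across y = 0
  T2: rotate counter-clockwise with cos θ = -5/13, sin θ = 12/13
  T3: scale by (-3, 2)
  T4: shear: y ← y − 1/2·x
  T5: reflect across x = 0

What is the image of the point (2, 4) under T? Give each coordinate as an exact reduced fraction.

T(p) = (114/13, 145/13)

T1 reflect across y = 0: (2, 4) → (2, -4)
T2 rotate counter-clockwise with cos θ = -5/13, sin θ = 12/13: (2, -4) → (38/13, 44/13)
T3 scale by (-3, 2): (38/13, 44/13) → (-114/13, 88/13)
T4 shear: y ← y − 1/2·x: (-114/13, 88/13) → (-114/13, 145/13)
T5 reflect across x = 0: (-114/13, 145/13) → (114/13, 145/13)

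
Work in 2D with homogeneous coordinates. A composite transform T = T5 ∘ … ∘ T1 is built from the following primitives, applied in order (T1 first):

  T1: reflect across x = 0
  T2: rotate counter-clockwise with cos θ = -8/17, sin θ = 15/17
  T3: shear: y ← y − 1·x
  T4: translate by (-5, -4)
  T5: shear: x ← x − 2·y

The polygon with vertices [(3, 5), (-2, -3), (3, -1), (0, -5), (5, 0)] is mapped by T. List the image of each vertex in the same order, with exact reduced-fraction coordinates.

T1 reflect across x = 0: (3, 5) → (-3, 5); (-2, -3) → (2, -3); (3, -1) → (-3, -1); (0, -5) → (0, -5); (5, 0) → (-5, 0)
T2 rotate counter-clockwise with cos θ = -8/17, sin θ = 15/17: (-3, 5) → (-3, -5); (2, -3) → (29/17, 54/17); (-3, -1) → (39/17, -37/17); (0, -5) → (75/17, 40/17); (-5, 0) → (40/17, -75/17)
T3 shear: y ← y − 1·x: (-3, -5) → (-3, -2); (29/17, 54/17) → (29/17, 25/17); (39/17, -37/17) → (39/17, -76/17); (75/17, 40/17) → (75/17, -35/17); (40/17, -75/17) → (40/17, -115/17)
T4 translate by (-5, -4): (-3, -2) → (-8, -6); (29/17, 25/17) → (-56/17, -43/17); (39/17, -76/17) → (-46/17, -144/17); (75/17, -35/17) → (-10/17, -103/17); (40/17, -115/17) → (-45/17, -183/17)
T5 shear: x ← x − 2·y: (-8, -6) → (4, -6); (-56/17, -43/17) → (30/17, -43/17); (-46/17, -144/17) → (242/17, -144/17); (-10/17, -103/17) → (196/17, -103/17); (-45/17, -183/17) → (321/17, -183/17)

image vertices: (4, -6), (30/17, -43/17), (242/17, -144/17), (196/17, -103/17), (321/17, -183/17)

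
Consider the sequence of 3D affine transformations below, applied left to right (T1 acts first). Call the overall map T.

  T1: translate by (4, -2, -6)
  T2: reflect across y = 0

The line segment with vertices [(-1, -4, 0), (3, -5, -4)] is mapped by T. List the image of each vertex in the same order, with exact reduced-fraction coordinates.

image vertices: (3, 6, -6), (7, 7, -10)

T1 translate by (4, -2, -6): (-1, -4, 0) → (3, -6, -6); (3, -5, -4) → (7, -7, -10)
T2 reflect across y = 0: (3, -6, -6) → (3, 6, -6); (7, -7, -10) → (7, 7, -10)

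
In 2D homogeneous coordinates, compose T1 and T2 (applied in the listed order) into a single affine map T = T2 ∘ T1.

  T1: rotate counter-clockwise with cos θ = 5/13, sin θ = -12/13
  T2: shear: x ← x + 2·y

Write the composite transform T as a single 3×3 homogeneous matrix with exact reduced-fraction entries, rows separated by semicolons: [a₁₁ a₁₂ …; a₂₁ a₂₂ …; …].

T1 = [5/13 12/13 0; -12/13 5/13 0; 0 0 1]
T2·T1 = [-19/13 22/13 0; -12/13 5/13 0; 0 0 1]

T = [-19/13 22/13 0; -12/13 5/13 0; 0 0 1]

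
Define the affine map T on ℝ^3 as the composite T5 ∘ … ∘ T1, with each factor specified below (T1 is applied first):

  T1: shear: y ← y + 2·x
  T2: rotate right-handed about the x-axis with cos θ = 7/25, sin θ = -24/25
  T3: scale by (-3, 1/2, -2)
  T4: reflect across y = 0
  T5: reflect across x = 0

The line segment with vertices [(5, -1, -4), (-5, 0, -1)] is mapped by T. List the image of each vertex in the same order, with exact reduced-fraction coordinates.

T1 shear: y ← y + 2·x: (5, -1, -4) → (5, 9, -4); (-5, 0, -1) → (-5, -10, -1)
T2 rotate right-handed about the x-axis with cos θ = 7/25, sin θ = -24/25: (5, 9, -4) → (5, -33/25, -244/25); (-5, -10, -1) → (-5, -94/25, 233/25)
T3 scale by (-3, 1/2, -2): (5, -33/25, -244/25) → (-15, -33/50, 488/25); (-5, -94/25, 233/25) → (15, -47/25, -466/25)
T4 reflect across y = 0: (-15, -33/50, 488/25) → (-15, 33/50, 488/25); (15, -47/25, -466/25) → (15, 47/25, -466/25)
T5 reflect across x = 0: (-15, 33/50, 488/25) → (15, 33/50, 488/25); (15, 47/25, -466/25) → (-15, 47/25, -466/25)

image vertices: (15, 33/50, 488/25), (-15, 47/25, -466/25)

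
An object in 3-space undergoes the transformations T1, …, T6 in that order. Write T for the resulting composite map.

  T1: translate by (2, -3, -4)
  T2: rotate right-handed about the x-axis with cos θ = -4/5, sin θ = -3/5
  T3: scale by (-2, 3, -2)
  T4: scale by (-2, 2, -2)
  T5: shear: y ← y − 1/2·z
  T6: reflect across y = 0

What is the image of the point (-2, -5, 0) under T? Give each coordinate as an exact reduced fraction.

T1 translate by (2, -3, -4): (-2, -5, 0) → (0, -8, -4)
T2 rotate right-handed about the x-axis with cos θ = -4/5, sin θ = -3/5: (0, -8, -4) → (0, 4, 8)
T3 scale by (-2, 3, -2): (0, 4, 8) → (0, 12, -16)
T4 scale by (-2, 2, -2): (0, 12, -16) → (0, 24, 32)
T5 shear: y ← y − 1/2·z: (0, 24, 32) → (0, 8, 32)
T6 reflect across y = 0: (0, 8, 32) → (0, -8, 32)

T(p) = (0, -8, 32)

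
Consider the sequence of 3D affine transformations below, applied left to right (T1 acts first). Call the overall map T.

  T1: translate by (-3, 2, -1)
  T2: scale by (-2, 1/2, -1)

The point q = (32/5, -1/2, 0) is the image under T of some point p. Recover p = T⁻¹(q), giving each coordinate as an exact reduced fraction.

T1 = [1 0 0 -3; 0 1 0 2; 0 0 1 -1; 0 0 0 1]
T2·T1 = [-2 0 0 6; 0 1/2 0 1; 0 0 -1 1; 0 0 0 1]
det M = 1; M⁻¹ = [-1/2 0 0 3; 0 2 0 -2; 0 0 -1 1; 0 0 0 1]
M⁻¹ · (32/5, -1/2, 0)ᵀ = (-1/5, -3, 1)ᵀ

p = (-1/5, -3, 1)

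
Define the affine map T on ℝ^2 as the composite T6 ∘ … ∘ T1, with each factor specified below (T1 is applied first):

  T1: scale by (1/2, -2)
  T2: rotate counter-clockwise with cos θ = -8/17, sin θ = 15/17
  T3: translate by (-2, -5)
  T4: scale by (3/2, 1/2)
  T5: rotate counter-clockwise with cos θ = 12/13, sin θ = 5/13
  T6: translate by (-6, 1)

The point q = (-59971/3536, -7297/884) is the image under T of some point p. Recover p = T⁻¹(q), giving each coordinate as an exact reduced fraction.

T1 = [1/2 0 0; 0 -2 0; 0 0 1]
T2·T1 = [-4/17 30/17 0; 15/34 16/17 0; 0 0 1]
T3·…·T1 = [-4/17 30/17 -2; 15/34 16/17 -5; 0 0 1]
T4·…·T1 = [-6/17 45/17 -3; 15/68 8/17 -5/2; 0 0 1]
T5·…·T1 = [-363/884 500/221 -47/26; 15/221 321/221 -45/13; 0 0 1]
T6·…·T1 = [-363/884 500/221 -203/26; 15/221 321/221 -32/13; 0 0 1]
det M = -3/4; M⁻¹ = [-428/221 2000/663 -5102/663; 20/221 121/221 454/221; 0 0 1]
M⁻¹ · (-59971/3536, -7297/884)ᵀ = (1/4, -4)ᵀ

p = (1/4, -4)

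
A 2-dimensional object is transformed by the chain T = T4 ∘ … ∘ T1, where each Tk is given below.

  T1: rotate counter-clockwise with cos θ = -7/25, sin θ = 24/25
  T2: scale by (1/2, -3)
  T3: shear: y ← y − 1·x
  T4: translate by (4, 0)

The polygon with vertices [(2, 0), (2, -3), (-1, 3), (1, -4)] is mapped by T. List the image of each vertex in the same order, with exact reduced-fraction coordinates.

image vertices: (93/25, -137/25), (129/25, -236/25), (27/10, 67/10), (289/50, -401/50)

T1 rotate counter-clockwise with cos θ = -7/25, sin θ = 24/25: (2, 0) → (-14/25, 48/25); (2, -3) → (58/25, 69/25); (-1, 3) → (-13/5, -9/5); (1, -4) → (89/25, 52/25)
T2 scale by (1/2, -3): (-14/25, 48/25) → (-7/25, -144/25); (58/25, 69/25) → (29/25, -207/25); (-13/5, -9/5) → (-13/10, 27/5); (89/25, 52/25) → (89/50, -156/25)
T3 shear: y ← y − 1·x: (-7/25, -144/25) → (-7/25, -137/25); (29/25, -207/25) → (29/25, -236/25); (-13/10, 27/5) → (-13/10, 67/10); (89/50, -156/25) → (89/50, -401/50)
T4 translate by (4, 0): (-7/25, -137/25) → (93/25, -137/25); (29/25, -236/25) → (129/25, -236/25); (-13/10, 67/10) → (27/10, 67/10); (89/50, -401/50) → (289/50, -401/50)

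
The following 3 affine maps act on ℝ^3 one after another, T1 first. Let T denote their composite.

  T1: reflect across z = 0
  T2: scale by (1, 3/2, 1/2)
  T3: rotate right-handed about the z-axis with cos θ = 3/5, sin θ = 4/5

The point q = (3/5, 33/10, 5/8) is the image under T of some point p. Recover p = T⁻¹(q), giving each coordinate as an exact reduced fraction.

T1 = [1 0 0 0; 0 1 0 0; 0 0 -1 0; 0 0 0 1]
T2·T1 = [1 0 0 0; 0 3/2 0 0; 0 0 -1/2 0; 0 0 0 1]
T3·…·T1 = [3/5 -6/5 0 0; 4/5 9/10 0 0; 0 0 -1/2 0; 0 0 0 1]
det M = -3/4; M⁻¹ = [3/5 4/5 0 0; -8/15 2/5 0 0; 0 0 -2 0; 0 0 0 1]
M⁻¹ · (3/5, 33/10, 5/8)ᵀ = (3, 1, -5/4)ᵀ

p = (3, 1, -5/4)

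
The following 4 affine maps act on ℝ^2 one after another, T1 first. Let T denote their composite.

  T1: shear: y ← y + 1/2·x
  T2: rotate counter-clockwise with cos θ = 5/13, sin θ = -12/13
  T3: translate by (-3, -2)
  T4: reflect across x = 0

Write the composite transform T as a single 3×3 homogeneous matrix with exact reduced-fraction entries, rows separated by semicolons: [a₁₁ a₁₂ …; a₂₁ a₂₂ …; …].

T1 = [1 0 0; 1/2 1 0; 0 0 1]
T2·T1 = [11/13 12/13 0; -19/26 5/13 0; 0 0 1]
T3·…·T1 = [11/13 12/13 -3; -19/26 5/13 -2; 0 0 1]
T4·…·T1 = [-11/13 -12/13 3; -19/26 5/13 -2; 0 0 1]

T = [-11/13 -12/13 3; -19/26 5/13 -2; 0 0 1]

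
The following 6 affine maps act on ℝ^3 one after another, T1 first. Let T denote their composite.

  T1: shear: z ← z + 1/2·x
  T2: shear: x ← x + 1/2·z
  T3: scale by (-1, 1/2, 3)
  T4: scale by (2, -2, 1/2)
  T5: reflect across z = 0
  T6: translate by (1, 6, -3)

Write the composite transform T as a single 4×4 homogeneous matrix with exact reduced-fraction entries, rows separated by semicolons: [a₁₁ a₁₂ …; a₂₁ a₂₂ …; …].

T = [-5/2 0 -1 1; 0 -1 0 6; -3/4 0 -3/2 -3; 0 0 0 1]

T1 = [1 0 0 0; 0 1 0 0; 1/2 0 1 0; 0 0 0 1]
T2·T1 = [5/4 0 1/2 0; 0 1 0 0; 1/2 0 1 0; 0 0 0 1]
T3·…·T1 = [-5/4 0 -1/2 0; 0 1/2 0 0; 3/2 0 3 0; 0 0 0 1]
T4·…·T1 = [-5/2 0 -1 0; 0 -1 0 0; 3/4 0 3/2 0; 0 0 0 1]
T5·…·T1 = [-5/2 0 -1 0; 0 -1 0 0; -3/4 0 -3/2 0; 0 0 0 1]
T6·…·T1 = [-5/2 0 -1 1; 0 -1 0 6; -3/4 0 -3/2 -3; 0 0 0 1]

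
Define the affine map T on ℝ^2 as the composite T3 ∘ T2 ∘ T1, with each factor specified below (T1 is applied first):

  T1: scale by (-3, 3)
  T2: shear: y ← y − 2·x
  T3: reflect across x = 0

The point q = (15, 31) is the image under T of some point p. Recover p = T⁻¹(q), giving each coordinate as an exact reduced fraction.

p = (5, 1/3)

T1 = [-3 0 0; 0 3 0; 0 0 1]
T2·T1 = [-3 0 0; 6 3 0; 0 0 1]
T3·…·T1 = [3 0 0; 6 3 0; 0 0 1]
det M = 9; M⁻¹ = [1/3 0 0; -2/3 1/3 0; 0 0 1]
M⁻¹ · (15, 31)ᵀ = (5, 1/3)ᵀ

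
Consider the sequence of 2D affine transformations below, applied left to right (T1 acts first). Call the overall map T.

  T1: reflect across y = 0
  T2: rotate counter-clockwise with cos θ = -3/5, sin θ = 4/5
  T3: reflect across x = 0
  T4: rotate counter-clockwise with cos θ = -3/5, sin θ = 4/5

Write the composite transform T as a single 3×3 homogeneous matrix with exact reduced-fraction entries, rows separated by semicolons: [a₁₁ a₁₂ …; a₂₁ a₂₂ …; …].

T1 = [1 0 0; 0 -1 0; 0 0 1]
T2·T1 = [-3/5 4/5 0; 4/5 3/5 0; 0 0 1]
T3·…·T1 = [3/5 -4/5 0; 4/5 3/5 0; 0 0 1]
T4·…·T1 = [-1 0 0; 0 -1 0; 0 0 1]

T = [-1 0 0; 0 -1 0; 0 0 1]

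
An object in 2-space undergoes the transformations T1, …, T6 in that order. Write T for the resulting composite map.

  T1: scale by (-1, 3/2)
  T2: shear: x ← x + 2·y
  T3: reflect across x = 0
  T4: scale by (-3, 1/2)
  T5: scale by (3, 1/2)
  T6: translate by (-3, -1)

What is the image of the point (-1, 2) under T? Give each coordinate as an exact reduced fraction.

T1 scale by (-1, 3/2): (-1, 2) → (1, 3)
T2 shear: x ← x + 2·y: (1, 3) → (7, 3)
T3 reflect across x = 0: (7, 3) → (-7, 3)
T4 scale by (-3, 1/2): (-7, 3) → (21, 3/2)
T5 scale by (3, 1/2): (21, 3/2) → (63, 3/4)
T6 translate by (-3, -1): (63, 3/4) → (60, -1/4)

T(p) = (60, -1/4)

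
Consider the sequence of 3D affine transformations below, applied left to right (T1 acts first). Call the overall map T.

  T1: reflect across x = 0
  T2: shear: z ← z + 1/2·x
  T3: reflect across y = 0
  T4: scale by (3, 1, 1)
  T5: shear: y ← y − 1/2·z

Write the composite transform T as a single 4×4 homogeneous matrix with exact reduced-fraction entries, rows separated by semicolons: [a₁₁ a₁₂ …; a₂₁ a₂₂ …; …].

T1 = [-1 0 0 0; 0 1 0 0; 0 0 1 0; 0 0 0 1]
T2·T1 = [-1 0 0 0; 0 1 0 0; -1/2 0 1 0; 0 0 0 1]
T3·…·T1 = [-1 0 0 0; 0 -1 0 0; -1/2 0 1 0; 0 0 0 1]
T4·…·T1 = [-3 0 0 0; 0 -1 0 0; -1/2 0 1 0; 0 0 0 1]
T5·…·T1 = [-3 0 0 0; 1/4 -1 -1/2 0; -1/2 0 1 0; 0 0 0 1]

T = [-3 0 0 0; 1/4 -1 -1/2 0; -1/2 0 1 0; 0 0 0 1]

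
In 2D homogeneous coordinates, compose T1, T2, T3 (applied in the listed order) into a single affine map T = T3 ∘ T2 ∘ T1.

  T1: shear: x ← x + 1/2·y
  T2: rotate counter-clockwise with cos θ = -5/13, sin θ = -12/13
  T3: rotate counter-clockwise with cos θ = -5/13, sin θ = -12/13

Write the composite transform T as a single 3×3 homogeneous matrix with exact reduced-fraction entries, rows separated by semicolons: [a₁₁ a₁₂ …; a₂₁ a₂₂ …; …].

T1 = [1 1/2 0; 0 1 0; 0 0 1]
T2·T1 = [-5/13 19/26 0; -12/13 -11/13 0; 0 0 1]
T3·…·T1 = [-119/169 -359/338 0; 120/169 -59/169 0; 0 0 1]

T = [-119/169 -359/338 0; 120/169 -59/169 0; 0 0 1]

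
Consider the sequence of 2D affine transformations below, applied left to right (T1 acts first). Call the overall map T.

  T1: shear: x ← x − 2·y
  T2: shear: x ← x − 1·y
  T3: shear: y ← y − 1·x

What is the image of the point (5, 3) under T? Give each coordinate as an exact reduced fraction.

T(p) = (-4, 7)

T1 shear: x ← x − 2·y: (5, 3) → (-1, 3)
T2 shear: x ← x − 1·y: (-1, 3) → (-4, 3)
T3 shear: y ← y − 1·x: (-4, 3) → (-4, 7)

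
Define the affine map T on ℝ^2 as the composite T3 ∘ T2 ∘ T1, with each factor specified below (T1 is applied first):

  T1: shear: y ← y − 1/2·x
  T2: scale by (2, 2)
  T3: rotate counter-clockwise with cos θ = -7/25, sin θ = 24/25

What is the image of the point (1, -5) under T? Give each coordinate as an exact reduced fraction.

T1 shear: y ← y − 1/2·x: (1, -5) → (1, -11/2)
T2 scale by (2, 2): (1, -11/2) → (2, -11)
T3 rotate counter-clockwise with cos θ = -7/25, sin θ = 24/25: (2, -11) → (10, 5)

T(p) = (10, 5)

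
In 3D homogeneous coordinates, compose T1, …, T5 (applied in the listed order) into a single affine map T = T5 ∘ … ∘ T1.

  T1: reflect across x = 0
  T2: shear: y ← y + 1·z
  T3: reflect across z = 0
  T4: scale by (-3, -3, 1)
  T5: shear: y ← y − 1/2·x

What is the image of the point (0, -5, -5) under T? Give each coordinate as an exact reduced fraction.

T(p) = (0, 30, 5)

T1 reflect across x = 0: (0, -5, -5) → (0, -5, -5)
T2 shear: y ← y + 1·z: (0, -5, -5) → (0, -10, -5)
T3 reflect across z = 0: (0, -10, -5) → (0, -10, 5)
T4 scale by (-3, -3, 1): (0, -10, 5) → (0, 30, 5)
T5 shear: y ← y − 1/2·x: (0, 30, 5) → (0, 30, 5)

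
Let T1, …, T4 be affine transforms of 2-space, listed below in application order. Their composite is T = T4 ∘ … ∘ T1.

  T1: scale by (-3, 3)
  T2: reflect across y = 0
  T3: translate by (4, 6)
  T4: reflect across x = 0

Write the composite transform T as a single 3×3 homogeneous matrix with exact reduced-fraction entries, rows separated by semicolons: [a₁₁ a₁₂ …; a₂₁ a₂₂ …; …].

T = [3 0 -4; 0 -3 6; 0 0 1]

T1 = [-3 0 0; 0 3 0; 0 0 1]
T2·T1 = [-3 0 0; 0 -3 0; 0 0 1]
T3·…·T1 = [-3 0 4; 0 -3 6; 0 0 1]
T4·…·T1 = [3 0 -4; 0 -3 6; 0 0 1]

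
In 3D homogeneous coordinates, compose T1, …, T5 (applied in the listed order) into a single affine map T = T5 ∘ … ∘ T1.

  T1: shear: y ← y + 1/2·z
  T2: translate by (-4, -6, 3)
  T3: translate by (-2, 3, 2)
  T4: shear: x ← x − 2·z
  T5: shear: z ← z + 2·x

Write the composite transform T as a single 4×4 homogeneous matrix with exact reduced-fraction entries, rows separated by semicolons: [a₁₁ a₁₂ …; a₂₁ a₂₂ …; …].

T = [1 0 -2 -16; 0 1 1/2 -3; 2 0 -3 -27; 0 0 0 1]

T1 = [1 0 0 0; 0 1 1/2 0; 0 0 1 0; 0 0 0 1]
T2·T1 = [1 0 0 -4; 0 1 1/2 -6; 0 0 1 3; 0 0 0 1]
T3·…·T1 = [1 0 0 -6; 0 1 1/2 -3; 0 0 1 5; 0 0 0 1]
T4·…·T1 = [1 0 -2 -16; 0 1 1/2 -3; 0 0 1 5; 0 0 0 1]
T5·…·T1 = [1 0 -2 -16; 0 1 1/2 -3; 2 0 -3 -27; 0 0 0 1]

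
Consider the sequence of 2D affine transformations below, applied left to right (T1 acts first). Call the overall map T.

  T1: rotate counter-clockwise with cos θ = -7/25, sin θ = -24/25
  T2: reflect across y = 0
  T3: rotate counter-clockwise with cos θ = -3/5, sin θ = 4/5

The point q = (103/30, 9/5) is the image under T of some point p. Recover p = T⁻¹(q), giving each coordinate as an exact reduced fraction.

T1 = [-7/25 24/25 0; -24/25 -7/25 0; 0 0 1]
T2·T1 = [-7/25 24/25 0; 24/25 7/25 0; 0 0 1]
T3·…·T1 = [-3/5 -4/5 0; -4/5 3/5 0; 0 0 1]
det M = -1; M⁻¹ = [-3/5 -4/5 0; -4/5 3/5 0; 0 0 1]
M⁻¹ · (103/30, 9/5)ᵀ = (-7/2, -5/3)ᵀ

p = (-7/2, -5/3)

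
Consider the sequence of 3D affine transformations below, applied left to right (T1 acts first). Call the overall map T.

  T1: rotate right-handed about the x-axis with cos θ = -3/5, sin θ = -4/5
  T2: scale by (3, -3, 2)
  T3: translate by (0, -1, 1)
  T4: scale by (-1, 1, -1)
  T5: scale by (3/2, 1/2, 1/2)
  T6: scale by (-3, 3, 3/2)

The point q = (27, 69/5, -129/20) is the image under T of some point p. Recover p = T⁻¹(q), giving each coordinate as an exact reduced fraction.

T1 = [1 0 0 0; 0 -3/5 4/5 0; 0 -4/5 -3/5 0; 0 0 0 1]
T2·T1 = [3 0 0 0; 0 9/5 -12/5 0; 0 -8/5 -6/5 0; 0 0 0 1]
T3·…·T1 = [3 0 0 0; 0 9/5 -12/5 -1; 0 -8/5 -6/5 1; 0 0 0 1]
T4·…·T1 = [-3 0 0 0; 0 9/5 -12/5 -1; 0 8/5 6/5 -1; 0 0 0 1]
T5·…·T1 = [-9/2 0 0 0; 0 9/10 -6/5 -1/2; 0 4/5 3/5 -1/2; 0 0 0 1]
T6·…·T1 = [27/2 0 0 0; 0 27/10 -18/5 -3/2; 0 6/5 9/10 -3/4; 0 0 0 1]
det M = 729/8; M⁻¹ = [2/27 0 0 0; 0 2/15 8/15 3/5; 0 -8/45 2/5 1/30; 0 0 0 1]
M⁻¹ · (27, 69/5, -129/20)ᵀ = (2, -1, -5)ᵀ

p = (2, -1, -5)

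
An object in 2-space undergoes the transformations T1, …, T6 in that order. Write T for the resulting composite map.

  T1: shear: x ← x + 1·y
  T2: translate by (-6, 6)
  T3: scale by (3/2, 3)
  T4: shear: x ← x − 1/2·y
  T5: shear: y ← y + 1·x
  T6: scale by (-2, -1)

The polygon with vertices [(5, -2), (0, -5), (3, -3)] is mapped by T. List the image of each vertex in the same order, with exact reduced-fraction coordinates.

T1 shear: x ← x + 1·y: (5, -2) → (3, -2); (0, -5) → (-5, -5); (3, -3) → (0, -3)
T2 translate by (-6, 6): (3, -2) → (-3, 4); (-5, -5) → (-11, 1); (0, -3) → (-6, 3)
T3 scale by (3/2, 3): (-3, 4) → (-9/2, 12); (-11, 1) → (-33/2, 3); (-6, 3) → (-9, 9)
T4 shear: x ← x − 1/2·y: (-9/2, 12) → (-21/2, 12); (-33/2, 3) → (-18, 3); (-9, 9) → (-27/2, 9)
T5 shear: y ← y + 1·x: (-21/2, 12) → (-21/2, 3/2); (-18, 3) → (-18, -15); (-27/2, 9) → (-27/2, -9/2)
T6 scale by (-2, -1): (-21/2, 3/2) → (21, -3/2); (-18, -15) → (36, 15); (-27/2, -9/2) → (27, 9/2)

image vertices: (21, -3/2), (36, 15), (27, 9/2)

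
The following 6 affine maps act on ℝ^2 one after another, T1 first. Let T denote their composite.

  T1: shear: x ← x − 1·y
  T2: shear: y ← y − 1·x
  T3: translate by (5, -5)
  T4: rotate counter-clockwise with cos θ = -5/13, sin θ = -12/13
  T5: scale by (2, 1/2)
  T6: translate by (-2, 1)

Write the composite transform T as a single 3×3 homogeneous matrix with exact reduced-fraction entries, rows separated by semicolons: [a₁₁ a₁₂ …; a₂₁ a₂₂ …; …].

T = [-34/13 58/13 -196/13; -7/26 1/13 -9/26; 0 0 1]

T1 = [1 -1 0; 0 1 0; 0 0 1]
T2·T1 = [1 -1 0; -1 2 0; 0 0 1]
T3·…·T1 = [1 -1 5; -1 2 -5; 0 0 1]
T4·…·T1 = [-17/13 29/13 -85/13; -7/13 2/13 -35/13; 0 0 1]
T5·…·T1 = [-34/13 58/13 -170/13; -7/26 1/13 -35/26; 0 0 1]
T6·…·T1 = [-34/13 58/13 -196/13; -7/26 1/13 -9/26; 0 0 1]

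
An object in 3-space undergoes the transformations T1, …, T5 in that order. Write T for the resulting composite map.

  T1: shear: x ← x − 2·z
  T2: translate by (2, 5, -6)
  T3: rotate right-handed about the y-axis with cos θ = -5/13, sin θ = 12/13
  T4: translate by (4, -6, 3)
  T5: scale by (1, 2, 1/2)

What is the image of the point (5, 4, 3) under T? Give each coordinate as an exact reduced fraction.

T(p) = (11/13, 6, 21/13)

T1 shear: x ← x − 2·z: (5, 4, 3) → (-1, 4, 3)
T2 translate by (2, 5, -6): (-1, 4, 3) → (1, 9, -3)
T3 rotate right-handed about the y-axis with cos θ = -5/13, sin θ = 12/13: (1, 9, -3) → (-41/13, 9, 3/13)
T4 translate by (4, -6, 3): (-41/13, 9, 3/13) → (11/13, 3, 42/13)
T5 scale by (1, 2, 1/2): (11/13, 3, 42/13) → (11/13, 6, 21/13)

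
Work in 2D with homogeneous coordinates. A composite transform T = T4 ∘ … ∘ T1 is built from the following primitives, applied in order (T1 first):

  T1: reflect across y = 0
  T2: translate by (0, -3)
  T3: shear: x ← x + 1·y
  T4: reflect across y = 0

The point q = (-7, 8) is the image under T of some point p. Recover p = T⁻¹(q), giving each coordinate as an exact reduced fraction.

T1 = [1 0 0; 0 -1 0; 0 0 1]
T2·T1 = [1 0 0; 0 -1 -3; 0 0 1]
T3·…·T1 = [1 -1 -3; 0 -1 -3; 0 0 1]
T4·…·T1 = [1 -1 -3; 0 1 3; 0 0 1]
det M = 1; M⁻¹ = [1 1 0; 0 1 -3; 0 0 1]
M⁻¹ · (-7, 8)ᵀ = (1, 5)ᵀ

p = (1, 5)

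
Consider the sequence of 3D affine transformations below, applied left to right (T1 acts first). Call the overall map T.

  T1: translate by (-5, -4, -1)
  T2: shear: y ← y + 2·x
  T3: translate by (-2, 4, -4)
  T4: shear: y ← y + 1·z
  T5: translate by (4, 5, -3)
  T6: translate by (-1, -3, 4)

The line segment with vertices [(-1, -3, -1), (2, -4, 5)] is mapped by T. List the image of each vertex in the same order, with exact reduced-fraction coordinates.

image vertices: (-5, -19, -5), (-2, -8, 1)

T1 translate by (-5, -4, -1): (-1, -3, -1) → (-6, -7, -2); (2, -4, 5) → (-3, -8, 4)
T2 shear: y ← y + 2·x: (-6, -7, -2) → (-6, -19, -2); (-3, -8, 4) → (-3, -14, 4)
T3 translate by (-2, 4, -4): (-6, -19, -2) → (-8, -15, -6); (-3, -14, 4) → (-5, -10, 0)
T4 shear: y ← y + 1·z: (-8, -15, -6) → (-8, -21, -6); (-5, -10, 0) → (-5, -10, 0)
T5 translate by (4, 5, -3): (-8, -21, -6) → (-4, -16, -9); (-5, -10, 0) → (-1, -5, -3)
T6 translate by (-1, -3, 4): (-4, -16, -9) → (-5, -19, -5); (-1, -5, -3) → (-2, -8, 1)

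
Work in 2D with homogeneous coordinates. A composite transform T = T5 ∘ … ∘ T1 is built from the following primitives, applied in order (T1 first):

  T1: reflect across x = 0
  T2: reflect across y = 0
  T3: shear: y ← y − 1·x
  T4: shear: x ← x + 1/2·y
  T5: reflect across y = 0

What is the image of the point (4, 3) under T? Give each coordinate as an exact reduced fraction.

T1 reflect across x = 0: (4, 3) → (-4, 3)
T2 reflect across y = 0: (-4, 3) → (-4, -3)
T3 shear: y ← y − 1·x: (-4, -3) → (-4, 1)
T4 shear: x ← x + 1/2·y: (-4, 1) → (-7/2, 1)
T5 reflect across y = 0: (-7/2, 1) → (-7/2, -1)

T(p) = (-7/2, -1)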